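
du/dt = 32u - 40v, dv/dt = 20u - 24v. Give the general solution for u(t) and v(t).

u(t) = C_1e^(4t)sin(4t) + 3C_1e^(4t)cos(4t) + 3C_2e^(4t)sin(4t) - C_2e^(4t)cos(4t), v(t) = C_1e^(4t)sin(4t) + 2C_1e^(4t)cos(4t) + 2C_2e^(4t)sin(4t) - C_2e^(4t)cos(4t)

Coefficient matrix A = [[32, -40], [20, -24]].
Characteristic polynomial det(A - λI) = λ^2 - 8λ + 32 = 0.
Eigenvalues λ = 4 ± 4i (complex conjugate pair).
For λ=4+4i: an eigenvector is (3,2) - i(1,1) = (3 - i, 2 - i).
A real fundamental pair from Re and Im of e^((4+4i)t)v: X_1 = e^(4t)(cos(4t)·(3,2) + sin(4t)·(1,1)), X_2 = e^(4t)(sin(4t)·(3,2) - cos(4t)·(1,1)).
General solution: C_1X_1 + C_2X_2.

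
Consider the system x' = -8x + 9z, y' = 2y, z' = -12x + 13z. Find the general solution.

x(t) = -3K_1e^(4t) + K_3e^(t), y(t) = K_2e^(2t), z(t) = -4K_1e^(4t) + K_3e^(t)

Coefficient matrix A = [[-8, 0, 9], [0, 2, 0], [-12, 0, 13]].
det(A - λI) = 0 gives eigenvalues λ = 4, 2, 1.
For λ=4: eigenvector (-3,0,-4).
For λ=2: eigenvector (0,1,0).
For λ=1: eigenvector (1,0,1).
General solution: K_1e^(4t)(-3,0,-4) + K_2e^(2t)(0,1,0) + K_3e^(t)(1,0,1).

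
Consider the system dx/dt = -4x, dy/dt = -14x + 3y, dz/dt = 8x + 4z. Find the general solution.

x(t) = K_3e^(-4t), y(t) = K_2e^(3t) + 2K_3e^(-4t), z(t) = K_1e^(4t) - K_3e^(-4t)

Coefficient matrix A = [[-4, 0, 0], [-14, 3, 0], [8, 0, 4]].
det(A - λI) = 0 gives eigenvalues λ = 4, 3, -4.
For λ=4: eigenvector (0,0,1).
For λ=3: eigenvector (0,1,0).
For λ=-4: eigenvector (1,2,-1).
General solution: K_1e^(4t)(0,0,1) + K_2e^(3t)(0,1,0) + K_3e^(-4t)(1,2,-1).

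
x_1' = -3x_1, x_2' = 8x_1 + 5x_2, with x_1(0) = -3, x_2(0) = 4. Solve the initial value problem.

x_1(t) = -3e^(-3t), x_2(t) = e^(5t) + 3e^(-3t)

Coefficient matrix A = [[-3, 0], [8, 5]].
Characteristic polynomial det(A - λI) = λ^2 - 2λ - 15 = 0.
Eigenvalues λ = 5, -3.
For λ=5: (A-λI) row 1 is [-8, 0], so an eigenvector is (0, -1).
For λ=-3: (A-λI) row 2 is [8, 8], so an eigenvector is (1, -1).
General solution: C_1e^(5t)(0,-1) + C_2e^(-3t)(1,-1).
Applying x_1(0)=-3, x_2(0)=4 gives C_1=-1, C_2=-3.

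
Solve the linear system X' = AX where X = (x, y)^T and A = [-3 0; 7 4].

x(t) = C_1e^(-3t), y(t) = -C_1e^(-3t) + C_2e^(4t)

Coefficient matrix A = [[-3, 0], [7, 4]].
Characteristic polynomial det(A - λI) = λ^2 - λ - 12 = 0.
Eigenvalues λ = -3, 4.
For λ=-3: (A-λI) row 2 is [7, 7], so an eigenvector is (1, -1).
For λ=4: (A-λI) row 1 is [-7, 0], so an eigenvector is (0, 1).
General solution: C_1e^(-3t)(1,-1) + C_2e^(4t)(0,1).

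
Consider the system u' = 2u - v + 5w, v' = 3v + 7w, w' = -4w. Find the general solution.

u(t) = K_1e^(2t) - K_2e^(-4t) - K_3e^(3t), v(t) = -K_2e^(-4t) + K_3e^(3t), w(t) = K_2e^(-4t)

Coefficient matrix A = [[2, -1, 5], [0, 3, 7], [0, 0, -4]].
det(A - λI) = 0 gives eigenvalues λ = 2, -4, 3.
For λ=2: eigenvector (1,0,0).
For λ=-4: eigenvector (-1,-1,1).
For λ=3: eigenvector (-1,1,0).
General solution: K_1e^(2t)(1,0,0) + K_2e^(-4t)(-1,-1,1) + K_3e^(3t)(-1,1,0).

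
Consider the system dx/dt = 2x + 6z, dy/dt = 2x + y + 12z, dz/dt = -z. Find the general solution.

Coefficient matrix A = [[2, 0, 6], [2, 1, 12], [0, 0, -1]].
det(A - λI) = 0 gives eigenvalues λ = 1, 2, -1.
For λ=1: eigenvector (0,1,0).
For λ=2: eigenvector (1,2,0).
For λ=-1: eigenvector (-2,-4,1).
General solution: C_1e^(t)(0,1,0) + C_2e^(2t)(1,2,0) + C_3e^(-t)(-2,-4,1).

x(t) = C_2e^(2t) - 2C_3e^(-t), y(t) = C_1e^(t) + 2C_2e^(2t) - 4C_3e^(-t), z(t) = C_3e^(-t)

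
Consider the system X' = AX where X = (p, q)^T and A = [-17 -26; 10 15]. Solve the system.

p(t) = 3c_1e^(-t)sin(2t) - 2c_1e^(-t)cos(2t) - 2c_2e^(-t)sin(2t) - 3c_2e^(-t)cos(2t), q(t) = -2c_1e^(-t)sin(2t) + c_1e^(-t)cos(2t) + c_2e^(-t)sin(2t) + 2c_2e^(-t)cos(2t)

Coefficient matrix A = [[-17, -26], [10, 15]].
Characteristic polynomial det(A - λI) = λ^2 + 2λ + 5 = 0.
Eigenvalues λ = -1 ± 2i (complex conjugate pair).
For λ=-1+2i: an eigenvector is (-2,1) - i(3,-2) = (-2 - 3i, 1 + 2i).
A real fundamental pair from Re and Im of e^((-1+2i)t)v: X_1 = e^(-t)(cos(2t)·(-2,1) + sin(2t)·(3,-2)), X_2 = e^(-t)(sin(2t)·(-2,1) - cos(2t)·(3,-2)).
General solution: c_1X_1 + c_2X_2.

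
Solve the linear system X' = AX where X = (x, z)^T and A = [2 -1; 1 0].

x(t) = C_1e^(t) + C_2te^(t) - 2C_2e^(t), z(t) = C_1e^(t) + C_2te^(t) - 3C_2e^(t)

Coefficient matrix A = [[2, -1], [1, 0]].
Characteristic polynomial det(A - λI) = λ^2 - 2λ + 1 = 0.
Single eigenvalue λ = 1 with algebraic multiplicity 2.
Eigenvector v = (1,1); generalized eigenvector w with (A-λI)w=v is (-2,-3).
General solution: e^(t)[C_1·v + C_2·(t·v + w)].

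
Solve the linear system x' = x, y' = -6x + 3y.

Coefficient matrix A = [[1, 0], [-6, 3]].
Characteristic polynomial det(A - λI) = λ^2 - 4λ + 3 = 0.
Eigenvalues λ = 1, 3.
For λ=1: (A-λI) row 2 is [-6, 2], so an eigenvector is (-1, -3).
For λ=3: (A-λI) row 1 is [-2, 0], so an eigenvector is (0, 1).
General solution: c_1e^(t)(-1,-3) + c_2e^(3t)(0,1).

x(t) = -c_1e^(t), y(t) = -3c_1e^(t) + c_2e^(3t)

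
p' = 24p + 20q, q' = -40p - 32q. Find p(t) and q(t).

p(t) = -C_1e^(-4t)sin(4t) + 2C_1e^(-4t)cos(4t) + 2C_2e^(-4t)sin(4t) + C_2e^(-4t)cos(4t), q(t) = C_1e^(-4t)sin(4t) - 3C_1e^(-4t)cos(4t) - 3C_2e^(-4t)sin(4t) - C_2e^(-4t)cos(4t)

Coefficient matrix A = [[24, 20], [-40, -32]].
Characteristic polynomial det(A - λI) = λ^2 + 8λ + 32 = 0.
Eigenvalues λ = -4 ± 4i (complex conjugate pair).
For λ=-4+4i: an eigenvector is (2,-3) - i(-1,1) = (2 + i, -3 - i).
A real fundamental pair from Re and Im of e^((-4+4i)t)v: X_1 = e^(-4t)(cos(4t)·(2,-3) + sin(4t)·(-1,1)), X_2 = e^(-4t)(sin(4t)·(2,-3) - cos(4t)·(-1,1)).
General solution: C_1X_1 + C_2X_2.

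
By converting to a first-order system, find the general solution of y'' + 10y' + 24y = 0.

y(t) = c_1e^(-6t) + c_2e^(-4t)

Let x_1 = y, x_2 = y'. Then x_1' = x_2 and x_2' = -24x_1 - 10x_2.
A = [[0,1],[-24,-10]]; det(A-λI) = λ^2 + 10λ + 24.
Eigenvalues λ = -6, -4 with eigenvectors (1,-6), (1,-4).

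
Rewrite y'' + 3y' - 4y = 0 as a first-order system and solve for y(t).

Let x_1 = y, x_2 = y'. Then x_1' = x_2 and x_2' = 4x_1 - 3x_2.
A = [[0,1],[4,-3]]; det(A-λI) = λ^2 + 3λ - 4.
Eigenvalues λ = 1, -4 with eigenvectors (1,1), (1,-4).

y(t) = c_1e^(t) + c_2e^(-4t)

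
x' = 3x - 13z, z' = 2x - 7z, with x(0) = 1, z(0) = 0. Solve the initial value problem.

Coefficient matrix A = [[3, -13], [2, -7]].
Characteristic polynomial det(A - λI) = λ^2 + 4λ + 5 = 0.
Eigenvalues λ = -2 ± i (complex conjugate pair).
For λ=-2+i: an eigenvector is (-3,-1) - i(-2,-1) = (-3 + 2i, -1 + i).
A real fundamental pair from Re and Im of e^((-2+i)t)v: X_1 = e^(-2t)(cos(t)·(-3,-1) + sin(t)·(-2,-1)), X_2 = e^(-2t)(sin(t)·(-3,-1) - cos(t)·(-2,-1)).
General solution: C_1X_1 + C_2X_2.
Applying x(0)=1, z(0)=0 gives C_1=-1, C_2=-1.

x(t) = 5e^(-2t)sin(t) + e^(-2t)cos(t), z(t) = 2e^(-2t)sin(t)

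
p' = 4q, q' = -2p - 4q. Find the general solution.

p(t) = -C_1e^(-2t)sin(2t) - C_1e^(-2t)cos(2t) - C_2e^(-2t)sin(2t) + C_2e^(-2t)cos(2t), q(t) = C_1e^(-2t)sin(2t) - C_2e^(-2t)cos(2t)

Coefficient matrix A = [[0, 4], [-2, -4]].
Characteristic polynomial det(A - λI) = λ^2 + 4λ + 8 = 0.
Eigenvalues λ = -2 ± 2i (complex conjugate pair).
For λ=-2+2i: an eigenvector is (-1,0) - i(-1,1) = (-1 + i, 0 - i).
A real fundamental pair from Re and Im of e^((-2+2i)t)v: X_1 = e^(-2t)(cos(2t)·(-1,0) + sin(2t)·(-1,1)), X_2 = e^(-2t)(sin(2t)·(-1,0) - cos(2t)·(-1,1)).
General solution: C_1X_1 + C_2X_2.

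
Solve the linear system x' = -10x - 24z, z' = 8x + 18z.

Coefficient matrix A = [[-10, -24], [8, 18]].
Characteristic polynomial det(A - λI) = λ^2 - 8λ + 12 = 0.
Eigenvalues λ = 6, 2.
For λ=6: (A-λI) row 1 is [-16, -24], so an eigenvector is (-3, 2).
For λ=2: (A-λI) row 1 is [-12, -24], so an eigenvector is (2, -1).
General solution: K_1e^(6t)(-3,2) + K_2e^(2t)(2,-1).

x(t) = -3K_1e^(6t) + 2K_2e^(2t), z(t) = 2K_1e^(6t) - K_2e^(2t)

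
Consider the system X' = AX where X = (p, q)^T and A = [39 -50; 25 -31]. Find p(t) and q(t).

p(t) = -3K_1e^(4t)sin(5t) + K_1e^(4t)cos(5t) + K_2e^(4t)sin(5t) + 3K_2e^(4t)cos(5t), q(t) = -2K_1e^(4t)sin(5t) + K_1e^(4t)cos(5t) + K_2e^(4t)sin(5t) + 2K_2e^(4t)cos(5t)

Coefficient matrix A = [[39, -50], [25, -31]].
Characteristic polynomial det(A - λI) = λ^2 - 8λ + 41 = 0.
Eigenvalues λ = 4 ± 5i (complex conjugate pair).
For λ=4+5i: an eigenvector is (1,1) - i(-3,-2) = (1 + 3i, 1 + 2i).
A real fundamental pair from Re and Im of e^((4+5i)t)v: X_1 = e^(4t)(cos(5t)·(1,1) + sin(5t)·(-3,-2)), X_2 = e^(4t)(sin(5t)·(1,1) - cos(5t)·(-3,-2)).
General solution: K_1X_1 + K_2X_2.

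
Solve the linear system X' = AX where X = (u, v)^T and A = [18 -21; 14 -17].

Coefficient matrix A = [[18, -21], [14, -17]].
Characteristic polynomial det(A - λI) = λ^2 - λ - 12 = 0.
Eigenvalues λ = -3, 4.
For λ=-3: (A-λI) row 1 is [21, -21], so an eigenvector is (-1, -1).
For λ=4: (A-λI) row 1 is [14, -21], so an eigenvector is (3, 2).
General solution: c_1e^(-3t)(-1,-1) + c_2e^(4t)(3,2).

u(t) = -c_1e^(-3t) + 3c_2e^(4t), v(t) = -c_1e^(-3t) + 2c_2e^(4t)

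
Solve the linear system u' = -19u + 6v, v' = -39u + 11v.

Coefficient matrix A = [[-19, 6], [-39, 11]].
Characteristic polynomial det(A - λI) = λ^2 + 8λ + 25 = 0.
Eigenvalues λ = -4 ± 3i (complex conjugate pair).
For λ=-4+3i: an eigenvector is (-1,-3) - i(-1,-2) = (-1 + i, -3 + 2i).
A real fundamental pair from Re and Im of e^((-4+3i)t)v: X_1 = e^(-4t)(cos(3t)·(-1,-3) + sin(3t)·(-1,-2)), X_2 = e^(-4t)(sin(3t)·(-1,-3) - cos(3t)·(-1,-2)).
General solution: c_1X_1 + c_2X_2.

u(t) = -c_1e^(-4t)sin(3t) - c_1e^(-4t)cos(3t) - c_2e^(-4t)sin(3t) + c_2e^(-4t)cos(3t), v(t) = -2c_1e^(-4t)sin(3t) - 3c_1e^(-4t)cos(3t) - 3c_2e^(-4t)sin(3t) + 2c_2e^(-4t)cos(3t)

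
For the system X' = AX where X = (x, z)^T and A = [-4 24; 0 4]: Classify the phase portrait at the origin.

A = [[-4,24],[0,4]]; det(A-λI) = λ^2 - 16.
λ = 4, -4: opposite signs.

saddle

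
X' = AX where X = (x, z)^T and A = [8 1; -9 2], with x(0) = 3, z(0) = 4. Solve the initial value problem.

Coefficient matrix A = [[8, 1], [-9, 2]].
Characteristic polynomial det(A - λI) = λ^2 - 10λ + 25 = 0.
Single eigenvalue λ = 5 with algebraic multiplicity 2.
Eigenvector v = (-1,3); generalized eigenvector w with (A-λI)w=v is (0,-1).
General solution: e^(5t)[C_1·v + C_2·(t·v + w)].
Applying x(0)=3, z(0)=4 gives C_1=-3, C_2=-13.

x(t) = 13te^(5t) + 3e^(5t), z(t) = -39te^(5t) + 4e^(5t)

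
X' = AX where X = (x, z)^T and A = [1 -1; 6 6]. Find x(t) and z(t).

Coefficient matrix A = [[1, -1], [6, 6]].
Characteristic polynomial det(A - λI) = λ^2 - 7λ + 12 = 0.
Eigenvalues λ = 4, 3.
For λ=4: (A-λI) row 1 is [-3, -1], so an eigenvector is (-1, 3).
For λ=3: (A-λI) row 1 is [-2, -1], so an eigenvector is (-1, 2).
General solution: C_1e^(4t)(-1,3) + C_2e^(3t)(-1,2).

x(t) = -C_1e^(4t) - C_2e^(3t), z(t) = 3C_1e^(4t) + 2C_2e^(3t)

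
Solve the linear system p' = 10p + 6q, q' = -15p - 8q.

p(t) = -C_1e^(t)sin(3t) + C_1e^(t)cos(3t) + C_2e^(t)sin(3t) + C_2e^(t)cos(3t), q(t) = C_1e^(t)sin(3t) - 2C_1e^(t)cos(3t) - 2C_2e^(t)sin(3t) - C_2e^(t)cos(3t)

Coefficient matrix A = [[10, 6], [-15, -8]].
Characteristic polynomial det(A - λI) = λ^2 - 2λ + 10 = 0.
Eigenvalues λ = 1 ± 3i (complex conjugate pair).
For λ=1+3i: an eigenvector is (1,-2) - i(-1,1) = (1 + i, -2 - i).
A real fundamental pair from Re and Im of e^((1+3i)t)v: X_1 = e^(t)(cos(3t)·(1,-2) + sin(3t)·(-1,1)), X_2 = e^(t)(sin(3t)·(1,-2) - cos(3t)·(-1,1)).
General solution: C_1X_1 + C_2X_2.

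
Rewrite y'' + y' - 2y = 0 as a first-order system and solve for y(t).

y(t) = c_1e^(-2t) + c_2e^(t)

Let x_1 = y, x_2 = y'. Then x_1' = x_2 and x_2' = 2x_1 - x_2.
A = [[0,1],[2,-1]]; det(A-λI) = λ^2 + λ - 2.
Eigenvalues λ = -2, 1 with eigenvectors (1,-2), (1,1).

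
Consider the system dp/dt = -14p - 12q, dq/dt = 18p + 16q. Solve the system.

p(t) = -c_1e^(-2t) + 2c_2e^(4t), q(t) = c_1e^(-2t) - 3c_2e^(4t)

Coefficient matrix A = [[-14, -12], [18, 16]].
Characteristic polynomial det(A - λI) = λ^2 - 2λ - 8 = 0.
Eigenvalues λ = -2, 4.
For λ=-2: (A-λI) row 1 is [-12, -12], so an eigenvector is (-1, 1).
For λ=4: (A-λI) row 1 is [-18, -12], so an eigenvector is (2, -3).
General solution: c_1e^(-2t)(-1,1) + c_2e^(4t)(2,-3).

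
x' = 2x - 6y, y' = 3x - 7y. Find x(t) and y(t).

Coefficient matrix A = [[2, -6], [3, -7]].
Characteristic polynomial det(A - λI) = λ^2 + 5λ + 4 = 0.
Eigenvalues λ = -1, -4.
For λ=-1: (A-λI) row 1 is [3, -6], so an eigenvector is (-2, -1).
For λ=-4: (A-λI) row 1 is [6, -6], so an eigenvector is (1, 1).
General solution: K_1e^(-t)(-2,-1) + K_2e^(-4t)(1,1).

x(t) = -2K_1e^(-t) + K_2e^(-4t), y(t) = -K_1e^(-t) + K_2e^(-4t)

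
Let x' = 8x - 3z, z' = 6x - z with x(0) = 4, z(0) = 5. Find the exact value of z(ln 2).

A = [[8,-3],[6,-1]]; eigenvalues λ = 2, 5.
Eigenvectors: (1,2) for λ=2, (-1,-1) for λ=5.
From the initial condition, c_1 = 1, c_2 = -3.
z(ln 2) = (1)(2^2)(2) + (-3)(2^5)(-1) = 104.

104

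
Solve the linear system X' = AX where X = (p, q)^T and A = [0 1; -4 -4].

Coefficient matrix A = [[0, 1], [-4, -4]].
Characteristic polynomial det(A - λI) = λ^2 + 4λ + 4 = 0.
Single eigenvalue λ = -2 with algebraic multiplicity 2.
Eigenvector v = (1,-2); generalized eigenvector w with (A-λI)w=v is (2,-3).
General solution: e^(-2t)[c_1·v + c_2·(t·v + w)].

p(t) = c_1e^(-2t) + c_2te^(-2t) + 2c_2e^(-2t), q(t) = -2c_1e^(-2t) - 2c_2te^(-2t) - 3c_2e^(-2t)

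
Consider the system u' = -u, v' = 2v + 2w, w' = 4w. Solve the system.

u(t) = c_1e^(-t), v(t) = -c_2e^(4t) - c_3e^(2t), w(t) = -c_2e^(4t)

Coefficient matrix A = [[-1, 0, 0], [0, 2, 2], [0, 0, 4]].
det(A - λI) = 0 gives eigenvalues λ = -1, 4, 2.
For λ=-1: eigenvector (1,0,0).
For λ=4: eigenvector (0,-1,-1).
For λ=2: eigenvector (0,-1,0).
General solution: c_1e^(-t)(1,0,0) + c_2e^(4t)(0,-1,-1) + c_3e^(2t)(0,-1,0).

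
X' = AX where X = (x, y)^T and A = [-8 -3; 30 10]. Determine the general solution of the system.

x(t) = -C_1e^(t)sin(3t) + C_2e^(t)cos(3t), y(t) = 3C_1e^(t)sin(3t) + C_1e^(t)cos(3t) + C_2e^(t)sin(3t) - 3C_2e^(t)cos(3t)

Coefficient matrix A = [[-8, -3], [30, 10]].
Characteristic polynomial det(A - λI) = λ^2 - 2λ + 10 = 0.
Eigenvalues λ = 1 ± 3i (complex conjugate pair).
For λ=1+3i: an eigenvector is (0,1) - i(-1,3) = (0 + i, 1 - 3i).
A real fundamental pair from Re and Im of e^((1+3i)t)v: X_1 = e^(t)(cos(3t)·(0,1) + sin(3t)·(-1,3)), X_2 = e^(t)(sin(3t)·(0,1) - cos(3t)·(-1,3)).
General solution: C_1X_1 + C_2X_2.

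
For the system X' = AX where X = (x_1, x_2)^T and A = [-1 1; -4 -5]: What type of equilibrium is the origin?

stable improper node

A = [[-1,1],[-4,-5]]; det(A-λI) = λ^2 + 6λ + 9.
repeated λ = -3 with a single eigenvector.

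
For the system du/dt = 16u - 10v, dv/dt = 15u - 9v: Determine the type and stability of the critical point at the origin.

A = [[16,-10],[15,-9]]; det(A-λI) = λ^2 - 7λ + 6.
λ = 1, 6: both positive.

unstable node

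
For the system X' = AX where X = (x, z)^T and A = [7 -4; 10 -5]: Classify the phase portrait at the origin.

unstable spiral

A = [[7,-4],[10,-5]]; det(A-λI) = λ^2 - 2λ + 5.
λ = 1 ± 2i: positive real part.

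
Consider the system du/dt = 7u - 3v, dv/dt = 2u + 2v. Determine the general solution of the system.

Coefficient matrix A = [[7, -3], [2, 2]].
Characteristic polynomial det(A - λI) = λ^2 - 9λ + 20 = 0.
Eigenvalues λ = 5, 4.
For λ=5: (A-λI) row 1 is [2, -3], so an eigenvector is (3, 2).
For λ=4: (A-λI) row 1 is [3, -3], so an eigenvector is (-1, -1).
General solution: c_1e^(5t)(3,2) + c_2e^(4t)(-1,-1).

u(t) = 3c_1e^(5t) - c_2e^(4t), v(t) = 2c_1e^(5t) - c_2e^(4t)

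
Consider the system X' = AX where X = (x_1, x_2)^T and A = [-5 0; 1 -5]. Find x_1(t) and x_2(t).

x_1(t) = C_2e^(-5t), x_2(t) = C_1e^(-5t) + C_2te^(-5t) - 3C_2e^(-5t)

Coefficient matrix A = [[-5, 0], [1, -5]].
Characteristic polynomial det(A - λI) = λ^2 + 10λ + 25 = 0.
Single eigenvalue λ = -5 with algebraic multiplicity 2.
Eigenvector v = (0,1); generalized eigenvector w with (A-λI)w=v is (1,-3).
General solution: e^(-5t)[C_1·v + C_2·(t·v + w)].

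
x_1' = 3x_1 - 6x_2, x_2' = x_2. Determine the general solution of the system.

x_1(t) = c_1e^(3t) + 3c_2e^(t), x_2(t) = c_2e^(t)

Coefficient matrix A = [[3, -6], [0, 1]].
Characteristic polynomial det(A - λI) = λ^2 - 4λ + 3 = 0.
Eigenvalues λ = 3, 1.
For λ=3: (A-λI) row 1 is [0, -6], so an eigenvector is (1, 0).
For λ=1: (A-λI) row 1 is [2, -6], so an eigenvector is (3, 1).
General solution: c_1e^(3t)(1,0) + c_2e^(t)(3,1).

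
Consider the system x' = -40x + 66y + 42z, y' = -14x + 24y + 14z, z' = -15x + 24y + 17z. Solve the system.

x(t) = 3C_1e^(-4t) + C_2e^(2t) + 6C_3e^(3t), y(t) = C_1e^(-4t) + 2C_3e^(3t), z(t) = C_1e^(-4t) + C_2e^(2t) + 3C_3e^(3t)

Coefficient matrix A = [[-40, 66, 42], [-14, 24, 14], [-15, 24, 17]].
det(A - λI) = 0 gives eigenvalues λ = -4, 2, 3.
For λ=-4: eigenvector (3,1,1).
For λ=2: eigenvector (1,0,1).
For λ=3: eigenvector (6,2,3).
General solution: C_1e^(-4t)(3,1,1) + C_2e^(2t)(1,0,1) + C_3e^(3t)(6,2,3).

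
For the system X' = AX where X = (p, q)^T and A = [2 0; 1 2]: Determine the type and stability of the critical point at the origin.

unstable improper node

A = [[2,0],[1,2]]; det(A-λI) = λ^2 - 4λ + 4.
repeated λ = 2 with a single eigenvector.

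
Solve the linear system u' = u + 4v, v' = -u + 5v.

Coefficient matrix A = [[1, 4], [-1, 5]].
Characteristic polynomial det(A - λI) = λ^2 - 6λ + 9 = 0.
Single eigenvalue λ = 3 with algebraic multiplicity 2.
Eigenvector v = (2,1); generalized eigenvector w with (A-λI)w=v is (1,1).
General solution: e^(3t)[c_1·v + c_2·(t·v + w)].

u(t) = 2c_1e^(3t) + 2c_2te^(3t) + c_2e^(3t), v(t) = c_1e^(3t) + c_2te^(3t) + c_2e^(3t)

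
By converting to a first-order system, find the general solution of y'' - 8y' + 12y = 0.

y(t) = K_1e^(6t) + K_2e^(2t)

Let x_1 = y, x_2 = y'. Then x_1' = x_2 and x_2' = -12x_1 + 8x_2.
A = [[0,1],[-12,8]]; det(A-λI) = λ^2 - 8λ + 12.
Eigenvalues λ = 6, 2 with eigenvectors (1,6), (1,2).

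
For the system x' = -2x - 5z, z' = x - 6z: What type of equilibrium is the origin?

stable spiral

A = [[-2,-5],[1,-6]]; det(A-λI) = λ^2 + 8λ + 17.
λ = -4 ± i: negative real part.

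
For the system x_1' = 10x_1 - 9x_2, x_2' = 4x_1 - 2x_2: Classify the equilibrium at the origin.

A = [[10,-9],[4,-2]]; det(A-λI) = λ^2 - 8λ + 16.
repeated λ = 4 with a single eigenvector.

unstable improper node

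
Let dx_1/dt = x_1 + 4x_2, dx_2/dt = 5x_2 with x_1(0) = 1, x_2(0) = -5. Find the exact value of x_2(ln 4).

A = [[1,4],[0,5]]; eigenvalues λ = 1, 5.
Eigenvectors: (1,0) for λ=1, (-1,-1) for λ=5.
From the initial condition, c_1 = 6, c_2 = 5.
x_2(ln 4) = (6)(4^1)(0) + (5)(4^5)(-1) = -5120.

-5120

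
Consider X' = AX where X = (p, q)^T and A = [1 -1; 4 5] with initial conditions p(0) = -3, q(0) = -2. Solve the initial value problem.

Coefficient matrix A = [[1, -1], [4, 5]].
Characteristic polynomial det(A - λI) = λ^2 - 6λ + 9 = 0.
Single eigenvalue λ = 3 with algebraic multiplicity 2.
Eigenvector v = (1,-2); generalized eigenvector w with (A-λI)w=v is (1,-3).
General solution: e^(3t)[c_1·v + c_2·(t·v + w)].
Applying p(0)=-3, q(0)=-2 gives c_1=-11, c_2=8.

p(t) = 8te^(3t) - 3e^(3t), q(t) = -16te^(3t) - 2e^(3t)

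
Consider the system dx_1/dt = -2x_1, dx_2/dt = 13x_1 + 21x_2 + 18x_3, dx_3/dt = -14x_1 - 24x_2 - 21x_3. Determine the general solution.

x_1(t) = K_2e^(-2t), x_2(t) = K_1e^(3t) + K_2e^(-2t) - 3K_3e^(-3t), x_3(t) = -K_1e^(3t) - 2K_2e^(-2t) + 4K_3e^(-3t)

Coefficient matrix A = [[-2, 0, 0], [13, 21, 18], [-14, -24, -21]].
det(A - λI) = 0 gives eigenvalues λ = 3, -2, -3.
For λ=3: eigenvector (0,1,-1).
For λ=-2: eigenvector (1,1,-2).
For λ=-3: eigenvector (0,-3,4).
General solution: K_1e^(3t)(0,1,-1) + K_2e^(-2t)(1,1,-2) + K_3e^(-3t)(0,-3,4).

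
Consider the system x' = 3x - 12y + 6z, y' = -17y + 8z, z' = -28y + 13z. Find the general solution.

Coefficient matrix A = [[3, -12, 6], [0, -17, 8], [0, -28, 13]].
det(A - λI) = 0 gives eigenvalues λ = 3, -1, -3.
For λ=3: eigenvector (1,0,0).
For λ=-1: eigenvector (0,1,2).
For λ=-3: eigenvector (-1,-4,-7).
General solution: C_1e^(3t)(1,0,0) + C_2e^(-t)(0,1,2) + C_3e^(-3t)(-1,-4,-7).

x(t) = C_1e^(3t) - C_3e^(-3t), y(t) = C_2e^(-t) - 4C_3e^(-3t), z(t) = 2C_2e^(-t) - 7C_3e^(-3t)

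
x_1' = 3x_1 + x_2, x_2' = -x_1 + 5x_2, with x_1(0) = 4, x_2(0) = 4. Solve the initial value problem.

Coefficient matrix A = [[3, 1], [-1, 5]].
Characteristic polynomial det(A - λI) = λ^2 - 8λ + 16 = 0.
Single eigenvalue λ = 4 with algebraic multiplicity 2.
Eigenvector v = (1,1); generalized eigenvector w with (A-λI)w=v is (-2,-1).
General solution: e^(4t)[c_1·v + c_2·(t·v + w)].
Applying x_1(0)=4, x_2(0)=4 gives c_1=4, c_2=0.

x_1(t) = 4e^(4t), x_2(t) = 4e^(4t)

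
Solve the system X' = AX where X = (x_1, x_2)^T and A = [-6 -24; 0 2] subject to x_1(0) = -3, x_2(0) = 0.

x_1(t) = -3e^(-6t), x_2(t) = 0

Coefficient matrix A = [[-6, -24], [0, 2]].
Characteristic polynomial det(A - λI) = λ^2 + 4λ - 12 = 0.
Eigenvalues λ = -6, 2.
For λ=-6: (A-λI) row 1 is [0, -24], so an eigenvector is (-1, 0).
For λ=2: (A-λI) row 1 is [-8, -24], so an eigenvector is (-3, 1).
General solution: C_1e^(-6t)(-1,0) + C_2e^(2t)(-3,1).
Applying x_1(0)=-3, x_2(0)=0 gives C_1=3, C_2=0.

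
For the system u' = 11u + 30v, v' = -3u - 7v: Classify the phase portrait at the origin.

unstable spiral

A = [[11,30],[-3,-7]]; det(A-λI) = λ^2 - 4λ + 13.
λ = 2 ± 3i: positive real part.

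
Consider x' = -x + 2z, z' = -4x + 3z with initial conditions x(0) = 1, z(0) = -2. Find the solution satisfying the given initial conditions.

Coefficient matrix A = [[-1, 2], [-4, 3]].
Characteristic polynomial det(A - λI) = λ^2 - 2λ + 5 = 0.
Eigenvalues λ = 1 ± 2i (complex conjugate pair).
For λ=1+2i: an eigenvector is (-1,-1) - i(0,1) = (-1, -1 - i).
A real fundamental pair from Re and Im of e^((1+2i)t)v: X_1 = e^(t)(cos(2t)·(-1,-1) + sin(2t)·(0,1)), X_2 = e^(t)(sin(2t)·(-1,-1) - cos(2t)·(0,1)).
General solution: C_1X_1 + C_2X_2.
Applying x(0)=1, z(0)=-2 gives C_1=-1, C_2=3.

x(t) = -3e^(t)sin(2t) + e^(t)cos(2t), z(t) = -4e^(t)sin(2t) - 2e^(t)cos(2t)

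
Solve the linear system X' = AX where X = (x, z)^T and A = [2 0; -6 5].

x(t) = K_1e^(2t), z(t) = 2K_1e^(2t) + K_2e^(5t)

Coefficient matrix A = [[2, 0], [-6, 5]].
Characteristic polynomial det(A - λI) = λ^2 - 7λ + 10 = 0.
Eigenvalues λ = 2, 5.
For λ=2: (A-λI) row 2 is [-6, 3], so an eigenvector is (1, 2).
For λ=5: (A-λI) row 1 is [-3, 0], so an eigenvector is (0, 1).
General solution: K_1e^(2t)(1,2) + K_2e^(5t)(0,1).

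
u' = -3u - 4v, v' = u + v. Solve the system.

Coefficient matrix A = [[-3, -4], [1, 1]].
Characteristic polynomial det(A - λI) = λ^2 + 2λ + 1 = 0.
Single eigenvalue λ = -1 with algebraic multiplicity 2.
Eigenvector v = (2,-1); generalized eigenvector w with (A-λI)w=v is (-3,1).
General solution: e^(-t)[K_1·v + K_2·(t·v + w)].

u(t) = 2K_1e^(-t) + 2K_2te^(-t) - 3K_2e^(-t), v(t) = -K_1e^(-t) - K_2te^(-t) + K_2e^(-t)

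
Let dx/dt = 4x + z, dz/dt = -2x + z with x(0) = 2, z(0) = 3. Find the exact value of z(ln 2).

-16

A = [[4,1],[-2,1]]; eigenvalues λ = 2, 3.
Eigenvectors: (-1,2) for λ=2, (1,-1) for λ=3.
From the initial condition, c_1 = 5, c_2 = 7.
z(ln 2) = (5)(2^2)(2) + (7)(2^3)(-1) = -16.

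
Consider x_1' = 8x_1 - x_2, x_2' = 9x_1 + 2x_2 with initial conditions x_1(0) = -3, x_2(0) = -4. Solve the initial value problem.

Coefficient matrix A = [[8, -1], [9, 2]].
Characteristic polynomial det(A - λI) = λ^2 - 10λ + 25 = 0.
Single eigenvalue λ = 5 with algebraic multiplicity 2.
Eigenvector v = (-1,-3); generalized eigenvector w with (A-λI)w=v is (0,1).
General solution: e^(5t)[C_1·v + C_2·(t·v + w)].
Applying x_1(0)=-3, x_2(0)=-4 gives C_1=3, C_2=5.

x_1(t) = -5te^(5t) - 3e^(5t), x_2(t) = -15te^(5t) - 4e^(5t)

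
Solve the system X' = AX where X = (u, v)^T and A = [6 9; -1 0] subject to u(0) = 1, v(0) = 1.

u(t) = 12te^(3t) + e^(3t), v(t) = -4te^(3t) + e^(3t)

Coefficient matrix A = [[6, 9], [-1, 0]].
Characteristic polynomial det(A - λI) = λ^2 - 6λ + 9 = 0.
Single eigenvalue λ = 3 with algebraic multiplicity 2.
Eigenvector v = (3,-1); generalized eigenvector w with (A-λI)w=v is (1,0).
General solution: e^(3t)[c_1·v + c_2·(t·v + w)].
Applying u(0)=1, v(0)=1 gives c_1=-1, c_2=4.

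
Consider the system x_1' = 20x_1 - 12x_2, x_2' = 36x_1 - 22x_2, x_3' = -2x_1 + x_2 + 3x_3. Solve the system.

Coefficient matrix A = [[20, -12, 0], [36, -22, 0], [-2, 1, 3]].
det(A - λI) = 0 gives eigenvalues λ = -4, 2, 3.
For λ=-4: eigenvector (1,2,0).
For λ=2: eigenvector (-2,-3,-1).
For λ=3: eigenvector (0,0,1).
General solution: K_1e^(-4t)(1,2,0) + K_2e^(2t)(-2,-3,-1) + K_3e^(3t)(0,0,1).

x_1(t) = K_1e^(-4t) - 2K_2e^(2t), x_2(t) = 2K_1e^(-4t) - 3K_2e^(2t), x_3(t) = -K_2e^(2t) + K_3e^(3t)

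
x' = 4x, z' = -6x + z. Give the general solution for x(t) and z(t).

x(t) = C_1e^(4t), z(t) = -2C_1e^(4t) + C_2e^(t)

Coefficient matrix A = [[4, 0], [-6, 1]].
Characteristic polynomial det(A - λI) = λ^2 - 5λ + 4 = 0.
Eigenvalues λ = 4, 1.
For λ=4: (A-λI) row 2 is [-6, -3], so an eigenvector is (1, -2).
For λ=1: (A-λI) row 1 is [3, 0], so an eigenvector is (0, 1).
General solution: C_1e^(4t)(1,-2) + C_2e^(t)(0,1).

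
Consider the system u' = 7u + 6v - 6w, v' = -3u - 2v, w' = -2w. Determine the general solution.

u(t) = 2C_1e^(4t) + C_2e^(t), v(t) = -C_1e^(4t) - C_2e^(t) + C_3e^(-2t), w(t) = C_3e^(-2t)

Coefficient matrix A = [[7, 6, -6], [-3, -2, 0], [0, 0, -2]].
det(A - λI) = 0 gives eigenvalues λ = 4, 1, -2.
For λ=4: eigenvector (2,-1,0).
For λ=1: eigenvector (1,-1,0).
For λ=-2: eigenvector (0,1,1).
General solution: C_1e^(4t)(2,-1,0) + C_2e^(t)(1,-1,0) + C_3e^(-2t)(0,1,1).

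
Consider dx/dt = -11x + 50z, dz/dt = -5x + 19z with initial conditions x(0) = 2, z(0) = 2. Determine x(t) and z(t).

Coefficient matrix A = [[-11, 50], [-5, 19]].
Characteristic polynomial det(A - λI) = λ^2 - 8λ + 41 = 0.
Eigenvalues λ = 4 ± 5i (complex conjugate pair).
For λ=4+5i: an eigenvector is (-3,-1) - i(-1,0) = (-3 + i, -1).
A real fundamental pair from Re and Im of e^((4+5i)t)v: X_1 = e^(4t)(cos(5t)·(-3,-1) + sin(5t)·(-1,0)), X_2 = e^(4t)(sin(5t)·(-3,-1) - cos(5t)·(-1,0)).
General solution: c_1X_1 + c_2X_2.
Applying x(0)=2, z(0)=2 gives c_1=-2, c_2=-4.

x(t) = 14e^(4t)sin(5t) + 2e^(4t)cos(5t), z(t) = 4e^(4t)sin(5t) + 2e^(4t)cos(5t)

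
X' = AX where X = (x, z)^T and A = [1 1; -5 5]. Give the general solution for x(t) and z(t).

Coefficient matrix A = [[1, 1], [-5, 5]].
Characteristic polynomial det(A - λI) = λ^2 - 6λ + 10 = 0.
Eigenvalues λ = 3 ± i (complex conjugate pair).
For λ=3+i: an eigenvector is (1,2) - i(0,-1) = (1, 2 + i).
A real fundamental pair from Re and Im of e^((3+i)t)v: X_1 = e^(3t)(cos(t)·(1,2) + sin(t)·(0,-1)), X_2 = e^(3t)(sin(t)·(1,2) - cos(t)·(0,-1)).
General solution: C_1X_1 + C_2X_2.

x(t) = C_1e^(3t)cos(t) + C_2e^(3t)sin(t), z(t) = -C_1e^(3t)sin(t) + 2C_1e^(3t)cos(t) + 2C_2e^(3t)sin(t) + C_2e^(3t)cos(t)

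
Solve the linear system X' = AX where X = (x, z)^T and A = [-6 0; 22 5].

x(t) = C_1e^(-6t), z(t) = -2C_1e^(-6t) + C_2e^(5t)

Coefficient matrix A = [[-6, 0], [22, 5]].
Characteristic polynomial det(A - λI) = λ^2 + λ - 30 = 0.
Eigenvalues λ = -6, 5.
For λ=-6: (A-λI) row 2 is [22, 11], so an eigenvector is (1, -2).
For λ=5: (A-λI) row 1 is [-11, 0], so an eigenvector is (0, 1).
General solution: C_1e^(-6t)(1,-2) + C_2e^(5t)(0,1).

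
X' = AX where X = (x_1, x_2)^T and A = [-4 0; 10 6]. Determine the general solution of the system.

x_1(t) = c_2e^(-4t), x_2(t) = -c_1e^(6t) - c_2e^(-4t)

Coefficient matrix A = [[-4, 0], [10, 6]].
Characteristic polynomial det(A - λI) = λ^2 - 2λ - 24 = 0.
Eigenvalues λ = 6, -4.
For λ=6: (A-λI) row 1 is [-10, 0], so an eigenvector is (0, -1).
For λ=-4: (A-λI) row 2 is [10, 10], so an eigenvector is (1, -1).
General solution: c_1e^(6t)(0,-1) + c_2e^(-4t)(1,-1).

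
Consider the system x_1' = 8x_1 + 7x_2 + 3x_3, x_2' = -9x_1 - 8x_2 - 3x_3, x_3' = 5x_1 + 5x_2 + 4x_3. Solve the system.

Coefficient matrix A = [[8, 7, 3], [-9, -8, -3], [5, 5, 4]].
det(A - λI) = 0 gives eigenvalues λ = -1, 1, 4.
For λ=-1: eigenvector (2,-3,1).
For λ=1: eigenvector (-1,1,0).
For λ=4: eigenvector (1,-1,1).
General solution: K_1e^(-t)(2,-3,1) + K_2e^(t)(-1,1,0) + K_3e^(4t)(1,-1,1).

x_1(t) = 2K_1e^(-t) - K_2e^(t) + K_3e^(4t), x_2(t) = -3K_1e^(-t) + K_2e^(t) - K_3e^(4t), x_3(t) = K_1e^(-t) + K_3e^(4t)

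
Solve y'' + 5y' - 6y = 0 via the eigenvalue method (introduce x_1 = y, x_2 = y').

y(t) = C_1e^(t) + C_2e^(-6t)

Let x_1 = y, x_2 = y'. Then x_1' = x_2 and x_2' = 6x_1 - 5x_2.
A = [[0,1],[6,-5]]; det(A-λI) = λ^2 + 5λ - 6.
Eigenvalues λ = 1, -6 with eigenvectors (1,1), (1,-6).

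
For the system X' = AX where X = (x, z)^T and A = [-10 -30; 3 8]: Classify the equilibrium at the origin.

stable spiral

A = [[-10,-30],[3,8]]; det(A-λI) = λ^2 + 2λ + 10.
λ = -1 ± 3i: negative real part.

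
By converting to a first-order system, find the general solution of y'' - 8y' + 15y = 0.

y(t) = c_1e^(5t) + c_2e^(3t)

Let x_1 = y, x_2 = y'. Then x_1' = x_2 and x_2' = -15x_1 + 8x_2.
A = [[0,1],[-15,8]]; det(A-λI) = λ^2 - 8λ + 15.
Eigenvalues λ = 5, 3 with eigenvectors (1,5), (1,3).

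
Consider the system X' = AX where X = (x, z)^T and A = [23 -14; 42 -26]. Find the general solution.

Coefficient matrix A = [[23, -14], [42, -26]].
Characteristic polynomial det(A - λI) = λ^2 + 3λ - 10 = 0.
Eigenvalues λ = 2, -5.
For λ=2: (A-λI) row 1 is [21, -14], so an eigenvector is (2, 3).
For λ=-5: (A-λI) row 1 is [28, -14], so an eigenvector is (1, 2).
General solution: K_1e^(2t)(2,3) + K_2e^(-5t)(1,2).

x(t) = 2K_1e^(2t) + K_2e^(-5t), z(t) = 3K_1e^(2t) + 2K_2e^(-5t)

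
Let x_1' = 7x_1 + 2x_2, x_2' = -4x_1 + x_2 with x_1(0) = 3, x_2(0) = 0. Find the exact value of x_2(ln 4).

-5760

A = [[7,2],[-4,1]]; eigenvalues λ = 3, 5.
Eigenvectors: (1,-2) for λ=3, (-1,1) for λ=5.
From the initial condition, c_1 = -3, c_2 = -6.
x_2(ln 4) = (-3)(4^3)(-2) + (-6)(4^5)(1) = -5760.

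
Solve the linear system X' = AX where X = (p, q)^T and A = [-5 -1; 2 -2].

Coefficient matrix A = [[-5, -1], [2, -2]].
Characteristic polynomial det(A - λI) = λ^2 + 7λ + 12 = 0.
Eigenvalues λ = -4, -3.
For λ=-4: (A-λI) row 1 is [-1, -1], so an eigenvector is (-1, 1).
For λ=-3: (A-λI) row 1 is [-2, -1], so an eigenvector is (1, -2).
General solution: K_1e^(-4t)(-1,1) + K_2e^(-3t)(1,-2).

p(t) = -K_1e^(-4t) + K_2e^(-3t), q(t) = K_1e^(-4t) - 2K_2e^(-3t)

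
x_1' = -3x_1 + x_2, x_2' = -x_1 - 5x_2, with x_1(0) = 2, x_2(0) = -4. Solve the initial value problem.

Coefficient matrix A = [[-3, 1], [-1, -5]].
Characteristic polynomial det(A - λI) = λ^2 + 8λ + 16 = 0.
Single eigenvalue λ = -4 with algebraic multiplicity 2.
Eigenvector v = (1,-1); generalized eigenvector w with (A-λI)w=v is (2,-1).
General solution: e^(-4t)[K_1·v + K_2·(t·v + w)].
Applying x_1(0)=2, x_2(0)=-4 gives K_1=6, K_2=-2.

x_1(t) = -2te^(-4t) + 2e^(-4t), x_2(t) = 2te^(-4t) - 4e^(-4t)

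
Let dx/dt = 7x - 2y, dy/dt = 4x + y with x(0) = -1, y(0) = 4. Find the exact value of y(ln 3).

-1188

A = [[7,-2],[4,1]]; eigenvalues λ = 3, 5.
Eigenvectors: (-1,-2) for λ=3, (1,1) for λ=5.
From the initial condition, c_1 = -5, c_2 = -6.
y(ln 3) = (-5)(3^3)(-2) + (-6)(3^5)(1) = -1188.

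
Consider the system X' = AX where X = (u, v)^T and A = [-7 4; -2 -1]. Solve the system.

u(t) = 2K_1e^(-5t) - K_2e^(-3t), v(t) = K_1e^(-5t) - K_2e^(-3t)

Coefficient matrix A = [[-7, 4], [-2, -1]].
Characteristic polynomial det(A - λI) = λ^2 + 8λ + 15 = 0.
Eigenvalues λ = -5, -3.
For λ=-5: (A-λI) row 1 is [-2, 4], so an eigenvector is (2, 1).
For λ=-3: (A-λI) row 1 is [-4, 4], so an eigenvector is (-1, -1).
General solution: K_1e^(-5t)(2,1) + K_2e^(-3t)(-1,-1).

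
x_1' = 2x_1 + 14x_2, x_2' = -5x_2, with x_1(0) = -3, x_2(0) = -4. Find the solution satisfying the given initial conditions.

x_1(t) = -11e^(2t) + 8e^(-5t), x_2(t) = -4e^(-5t)

Coefficient matrix A = [[2, 14], [0, -5]].
Characteristic polynomial det(A - λI) = λ^2 + 3λ - 10 = 0.
Eigenvalues λ = -5, 2.
For λ=-5: (A-λI) row 1 is [7, 14], so an eigenvector is (-2, 1).
For λ=2: (A-λI) row 1 is [0, 14], so an eigenvector is (1, 0).
General solution: c_1e^(-5t)(-2,1) + c_2e^(2t)(1,0).
Applying x_1(0)=-3, x_2(0)=-4 gives c_1=-4, c_2=-11.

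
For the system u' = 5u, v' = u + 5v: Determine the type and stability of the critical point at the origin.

A = [[5,0],[1,5]]; det(A-λI) = λ^2 - 10λ + 25.
repeated λ = 5 with a single eigenvector.

unstable improper node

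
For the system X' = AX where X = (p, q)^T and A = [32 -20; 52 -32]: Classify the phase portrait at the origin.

A = [[32,-20],[52,-32]]; det(A-λI) = λ^2 + 16.
λ = 0 ± 4i: zero real part.

center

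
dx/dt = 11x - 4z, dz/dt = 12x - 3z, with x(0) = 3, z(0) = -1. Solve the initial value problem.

Coefficient matrix A = [[11, -4], [12, -3]].
Characteristic polynomial det(A - λI) = λ^2 - 8λ + 15 = 0.
Eigenvalues λ = 3, 5.
For λ=3: (A-λI) row 1 is [8, -4], so an eigenvector is (-1, -2).
For λ=5: (A-λI) row 1 is [6, -4], so an eigenvector is (2, 3).
General solution: C_1e^(3t)(-1,-2) + C_2e^(5t)(2,3).
Applying x(0)=3, z(0)=-1 gives C_1=11, C_2=7.

x(t) = 14e^(5t) - 11e^(3t), z(t) = 21e^(5t) - 22e^(3t)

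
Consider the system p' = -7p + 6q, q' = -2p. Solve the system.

Coefficient matrix A = [[-7, 6], [-2, 0]].
Characteristic polynomial det(A - λI) = λ^2 + 7λ + 12 = 0.
Eigenvalues λ = -3, -4.
For λ=-3: (A-λI) row 1 is [-4, 6], so an eigenvector is (3, 2).
For λ=-4: (A-λI) row 1 is [-3, 6], so an eigenvector is (2, 1).
General solution: C_1e^(-3t)(3,2) + C_2e^(-4t)(2,1).

p(t) = 3C_1e^(-3t) + 2C_2e^(-4t), q(t) = 2C_1e^(-3t) + C_2e^(-4t)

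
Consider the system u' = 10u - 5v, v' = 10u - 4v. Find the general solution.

Coefficient matrix A = [[10, -5], [10, -4]].
Characteristic polynomial det(A - λI) = λ^2 - 6λ + 10 = 0.
Eigenvalues λ = 3 ± i (complex conjugate pair).
For λ=3+i: an eigenvector is (-1,-1) - i(-2,-3) = (-1 + 2i, -1 + 3i).
A real fundamental pair from Re and Im of e^((3+i)t)v: X_1 = e^(3t)(cos(t)·(-1,-1) + sin(t)·(-2,-3)), X_2 = e^(3t)(sin(t)·(-1,-1) - cos(t)·(-2,-3)).
General solution: K_1X_1 + K_2X_2.

u(t) = -2K_1e^(3t)sin(t) - K_1e^(3t)cos(t) - K_2e^(3t)sin(t) + 2K_2e^(3t)cos(t), v(t) = -3K_1e^(3t)sin(t) - K_1e^(3t)cos(t) - K_2e^(3t)sin(t) + 3K_2e^(3t)cos(t)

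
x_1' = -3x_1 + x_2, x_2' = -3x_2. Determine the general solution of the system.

x_1(t) = -K_1e^(-3t) - K_2te^(-3t) - 2K_2e^(-3t), x_2(t) = -K_2e^(-3t)

Coefficient matrix A = [[-3, 1], [0, -3]].
Characteristic polynomial det(A - λI) = λ^2 + 6λ + 9 = 0.
Single eigenvalue λ = -3 with algebraic multiplicity 2.
Eigenvector v = (-1,0); generalized eigenvector w with (A-λI)w=v is (-2,-1).
General solution: e^(-3t)[K_1·v + K_2·(t·v + w)].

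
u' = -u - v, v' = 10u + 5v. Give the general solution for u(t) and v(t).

u(t) = -C_1e^(2t)sin(t) + C_2e^(2t)cos(t), v(t) = 3C_1e^(2t)sin(t) + C_1e^(2t)cos(t) + C_2e^(2t)sin(t) - 3C_2e^(2t)cos(t)

Coefficient matrix A = [[-1, -1], [10, 5]].
Characteristic polynomial det(A - λI) = λ^2 - 4λ + 5 = 0.
Eigenvalues λ = 2 ± i (complex conjugate pair).
For λ=2+i: an eigenvector is (0,1) - i(-1,3) = (0 + i, 1 - 3i).
A real fundamental pair from Re and Im of e^((2+i)t)v: X_1 = e^(2t)(cos(t)·(0,1) + sin(t)·(-1,3)), X_2 = e^(2t)(sin(t)·(0,1) - cos(t)·(-1,3)).
General solution: C_1X_1 + C_2X_2.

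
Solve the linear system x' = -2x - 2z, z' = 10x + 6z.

Coefficient matrix A = [[-2, -2], [10, 6]].
Characteristic polynomial det(A - λI) = λ^2 - 4λ + 8 = 0.
Eigenvalues λ = 2 ± 2i (complex conjugate pair).
For λ=2+2i: an eigenvector is (0,1) - i(-1,2) = (0 + i, 1 - 2i).
A real fundamental pair from Re and Im of e^((2+2i)t)v: X_1 = e^(2t)(cos(2t)·(0,1) + sin(2t)·(-1,2)), X_2 = e^(2t)(sin(2t)·(0,1) - cos(2t)·(-1,2)).
General solution: K_1X_1 + K_2X_2.

x(t) = -K_1e^(2t)sin(2t) + K_2e^(2t)cos(2t), z(t) = 2K_1e^(2t)sin(2t) + K_1e^(2t)cos(2t) + K_2e^(2t)sin(2t) - 2K_2e^(2t)cos(2t)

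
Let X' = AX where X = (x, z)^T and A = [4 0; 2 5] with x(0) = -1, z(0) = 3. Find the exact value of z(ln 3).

A = [[4,0],[2,5]]; eigenvalues λ = 4, 5.
Eigenvectors: (-1,2) for λ=4, (0,-1) for λ=5.
From the initial condition, c_1 = 1, c_2 = -1.
z(ln 3) = (1)(3^4)(2) + (-1)(3^5)(-1) = 405.

405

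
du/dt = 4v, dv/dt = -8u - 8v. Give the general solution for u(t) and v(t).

Coefficient matrix A = [[0, 4], [-8, -8]].
Characteristic polynomial det(A - λI) = λ^2 + 8λ + 32 = 0.
Eigenvalues λ = -4 ± 4i (complex conjugate pair).
For λ=-4+4i: an eigenvector is (0,1) - i(1,-1) = (0 - i, 1 + i).
A real fundamental pair from Re and Im of e^((-4+4i)t)v: X_1 = e^(-4t)(cos(4t)·(0,1) + sin(4t)·(1,-1)), X_2 = e^(-4t)(sin(4t)·(0,1) - cos(4t)·(1,-1)).
General solution: C_1X_1 + C_2X_2.

u(t) = C_1e^(-4t)sin(4t) - C_2e^(-4t)cos(4t), v(t) = -C_1e^(-4t)sin(4t) + C_1e^(-4t)cos(4t) + C_2e^(-4t)sin(4t) + C_2e^(-4t)cos(4t)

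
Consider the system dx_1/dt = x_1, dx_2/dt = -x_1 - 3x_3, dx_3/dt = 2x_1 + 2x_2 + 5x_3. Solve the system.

x_1(t) = c_1e^(t), x_2(t) = -c_1e^(t) + 3c_2e^(2t) - c_3e^(3t), x_3(t) = -2c_2e^(2t) + c_3e^(3t)

Coefficient matrix A = [[1, 0, 0], [-1, 0, -3], [2, 2, 5]].
det(A - λI) = 0 gives eigenvalues λ = 1, 2, 3.
For λ=1: eigenvector (1,-1,0).
For λ=2: eigenvector (0,3,-2).
For λ=3: eigenvector (0,-1,1).
General solution: c_1e^(t)(1,-1,0) + c_2e^(2t)(0,3,-2) + c_3e^(3t)(0,-1,1).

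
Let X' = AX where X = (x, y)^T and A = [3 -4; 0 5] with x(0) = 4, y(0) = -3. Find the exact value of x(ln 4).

A = [[3,-4],[0,5]]; eigenvalues λ = 3, 5.
Eigenvectors: (-1,0) for λ=3, (-2,1) for λ=5.
From the initial condition, c_1 = 2, c_2 = -3.
x(ln 4) = (2)(4^3)(-1) + (-3)(4^5)(-2) = 6016.

6016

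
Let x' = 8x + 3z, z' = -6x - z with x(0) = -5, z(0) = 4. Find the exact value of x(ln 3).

A = [[8,3],[-6,-1]]; eigenvalues λ = 5, 2.
Eigenvectors: (-1,1) for λ=5, (1,-2) for λ=2.
From the initial condition, c_1 = 6, c_2 = 1.
x(ln 3) = (6)(3^5)(-1) + (1)(3^2)(1) = -1449.

-1449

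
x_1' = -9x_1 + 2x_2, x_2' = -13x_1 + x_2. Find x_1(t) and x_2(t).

Coefficient matrix A = [[-9, 2], [-13, 1]].
Characteristic polynomial det(A - λI) = λ^2 + 8λ + 17 = 0.
Eigenvalues λ = -4 ± i (complex conjugate pair).
For λ=-4+i: an eigenvector is (-1,-3) - i(-1,-2) = (-1 + i, -3 + 2i).
A real fundamental pair from Re and Im of e^((-4+i)t)v: X_1 = e^(-4t)(cos(t)·(-1,-3) + sin(t)·(-1,-2)), X_2 = e^(-4t)(sin(t)·(-1,-3) - cos(t)·(-1,-2)).
General solution: C_1X_1 + C_2X_2.

x_1(t) = -C_1e^(-4t)sin(t) - C_1e^(-4t)cos(t) - C_2e^(-4t)sin(t) + C_2e^(-4t)cos(t), x_2(t) = -2C_1e^(-4t)sin(t) - 3C_1e^(-4t)cos(t) - 3C_2e^(-4t)sin(t) + 2C_2e^(-4t)cos(t)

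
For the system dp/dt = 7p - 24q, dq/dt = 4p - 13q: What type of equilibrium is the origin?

A = [[7,-24],[4,-13]]; det(A-λI) = λ^2 + 6λ + 5.
λ = -5, -1: both negative.

stable node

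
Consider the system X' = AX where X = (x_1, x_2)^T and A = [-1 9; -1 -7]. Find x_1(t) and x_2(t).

Coefficient matrix A = [[-1, 9], [-1, -7]].
Characteristic polynomial det(A - λI) = λ^2 + 8λ + 16 = 0.
Single eigenvalue λ = -4 with algebraic multiplicity 2.
Eigenvector v = (-3,1); generalized eigenvector w with (A-λI)w=v is (-1,0).
General solution: e^(-4t)[C_1·v + C_2·(t·v + w)].

x_1(t) = -3C_1e^(-4t) - 3C_2te^(-4t) - C_2e^(-4t), x_2(t) = C_1e^(-4t) + C_2te^(-4t)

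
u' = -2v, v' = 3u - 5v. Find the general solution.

u(t) = -2K_1e^(-3t) + K_2e^(-2t), v(t) = -3K_1e^(-3t) + K_2e^(-2t)

Coefficient matrix A = [[0, -2], [3, -5]].
Characteristic polynomial det(A - λI) = λ^2 + 5λ + 6 = 0.
Eigenvalues λ = -3, -2.
For λ=-3: (A-λI) row 1 is [3, -2], so an eigenvector is (-2, -3).
For λ=-2: (A-λI) row 1 is [2, -2], so an eigenvector is (1, 1).
General solution: K_1e^(-3t)(-2,-3) + K_2e^(-2t)(1,1).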